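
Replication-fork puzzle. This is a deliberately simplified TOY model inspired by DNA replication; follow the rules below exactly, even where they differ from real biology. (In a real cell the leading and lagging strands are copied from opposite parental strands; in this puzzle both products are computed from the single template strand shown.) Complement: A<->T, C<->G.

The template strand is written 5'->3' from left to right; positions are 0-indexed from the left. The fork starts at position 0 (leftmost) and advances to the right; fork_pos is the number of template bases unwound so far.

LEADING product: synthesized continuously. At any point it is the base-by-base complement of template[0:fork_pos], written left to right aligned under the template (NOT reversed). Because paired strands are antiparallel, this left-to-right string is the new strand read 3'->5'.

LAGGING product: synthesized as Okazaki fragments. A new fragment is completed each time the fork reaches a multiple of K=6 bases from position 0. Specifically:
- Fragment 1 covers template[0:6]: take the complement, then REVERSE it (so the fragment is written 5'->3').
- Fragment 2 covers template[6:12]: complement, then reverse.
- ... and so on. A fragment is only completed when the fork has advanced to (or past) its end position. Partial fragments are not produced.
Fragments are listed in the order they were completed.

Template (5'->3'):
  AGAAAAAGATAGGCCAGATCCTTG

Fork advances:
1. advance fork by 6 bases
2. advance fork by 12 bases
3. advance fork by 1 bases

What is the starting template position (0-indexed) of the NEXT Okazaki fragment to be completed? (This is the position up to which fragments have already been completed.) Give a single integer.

Step 1: advance 6 -> fork_pos = 0 + 6 = 6. Reached multiple(s) of 6: 6 -> fragment 1 completed (1 total).
Step 2: advance 12 -> fork_pos = 6 + 12 = 18. Reached multiple(s) of 6: 12, 18 -> fragments 2-3 completed (3 total).
Step 3: advance 1 -> fork_pos = 18 + 1 = 19. Next multiple of 6 is 24 (not reached); still 3 fragment(s).
3 fragment(s) completed, covering template[0:18] (3 x 6 = 18). The next fragment, fragment 4, covers template[18:24], so it starts at position 18.

Answer: 18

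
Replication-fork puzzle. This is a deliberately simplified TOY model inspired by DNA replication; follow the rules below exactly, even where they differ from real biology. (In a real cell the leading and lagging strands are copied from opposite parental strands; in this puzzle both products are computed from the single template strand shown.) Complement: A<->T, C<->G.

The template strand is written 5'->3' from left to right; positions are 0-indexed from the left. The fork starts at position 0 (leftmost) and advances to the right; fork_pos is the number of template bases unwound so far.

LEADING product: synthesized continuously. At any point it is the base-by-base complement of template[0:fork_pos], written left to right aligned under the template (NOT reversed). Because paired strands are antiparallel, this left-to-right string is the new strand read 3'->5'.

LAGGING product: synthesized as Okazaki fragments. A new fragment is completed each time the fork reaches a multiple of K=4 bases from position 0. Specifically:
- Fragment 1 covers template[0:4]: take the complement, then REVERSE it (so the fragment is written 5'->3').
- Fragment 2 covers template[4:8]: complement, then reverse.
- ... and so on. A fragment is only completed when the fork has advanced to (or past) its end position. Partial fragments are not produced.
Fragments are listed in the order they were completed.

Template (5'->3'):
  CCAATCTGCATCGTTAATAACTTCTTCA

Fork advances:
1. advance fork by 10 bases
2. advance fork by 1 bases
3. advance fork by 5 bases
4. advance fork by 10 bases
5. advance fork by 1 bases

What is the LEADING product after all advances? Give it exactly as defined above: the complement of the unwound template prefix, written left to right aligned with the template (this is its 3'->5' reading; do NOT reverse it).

Step 1: advance 10 -> fork_pos = 0 + 10 = 10.
Step 2: advance 1 -> fork_pos = 10 + 1 = 11.
Step 3: advance 5 -> fork_pos = 11 + 5 = 16.
Step 4: advance 10 -> fork_pos = 16 + 10 = 26.
Step 5: advance 1 -> fork_pos = 26 + 1 = 27.
Unwound prefix: template[0:27] = CCAATCTGCATCGTTAATAACTTCTTC
Complement it base by base (A<->T, C<->G), keeping left-to-right order:
  [0:5] CCAAT -> GGTTA
  [5:10] CTGCA -> GACGT
  [10:15] TCGTT -> AGCAA
  [15:20] AATAA -> TTATT
  [20:25] CTTCT -> GAAGA
  [25:27] TC -> AG
Concatenate: GGTTAGACGTAGCAATTATTGAAGAAG (length 27; written aligned with the template, i.e. 3'->5').

Answer: GGTTAGACGTAGCAATTATTGAAGAAG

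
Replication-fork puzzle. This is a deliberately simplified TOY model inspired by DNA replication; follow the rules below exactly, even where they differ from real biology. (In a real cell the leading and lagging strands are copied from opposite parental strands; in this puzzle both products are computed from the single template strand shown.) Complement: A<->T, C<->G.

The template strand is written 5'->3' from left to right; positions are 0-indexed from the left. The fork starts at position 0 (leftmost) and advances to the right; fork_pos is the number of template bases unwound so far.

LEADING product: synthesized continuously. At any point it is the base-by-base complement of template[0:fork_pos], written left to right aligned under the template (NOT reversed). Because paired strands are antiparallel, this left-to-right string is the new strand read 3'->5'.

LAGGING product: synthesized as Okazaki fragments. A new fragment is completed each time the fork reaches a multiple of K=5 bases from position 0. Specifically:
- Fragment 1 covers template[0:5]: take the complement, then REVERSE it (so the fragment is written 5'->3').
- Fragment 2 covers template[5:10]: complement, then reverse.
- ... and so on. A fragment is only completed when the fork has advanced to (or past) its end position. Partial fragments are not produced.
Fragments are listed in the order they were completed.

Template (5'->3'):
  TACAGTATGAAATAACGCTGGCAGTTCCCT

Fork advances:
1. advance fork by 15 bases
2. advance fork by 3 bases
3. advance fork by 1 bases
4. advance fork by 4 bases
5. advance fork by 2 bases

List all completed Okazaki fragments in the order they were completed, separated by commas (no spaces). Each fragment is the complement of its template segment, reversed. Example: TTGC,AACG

Answer: CTGTA,TCATA,TTATT,CAGCG,ACTGC

Derivation:
Step 1: advance 15 -> fork_pos = 0 + 15 = 15. Reached multiple(s) of 5: 5, 10, 15 -> fragments 1-3 completed (3 total).
Step 2: advance 3 -> fork_pos = 15 + 3 = 18. Next multiple of 5 is 20 (not reached); still 3 fragment(s).
Step 3: advance 1 -> fork_pos = 18 + 1 = 19. Next multiple of 5 is 20 (not reached); still 3 fragment(s).
Step 4: advance 4 -> fork_pos = 19 + 4 = 23. Reached multiple(s) of 5: 20 -> fragment 4 completed (4 total).
Step 5: advance 2 -> fork_pos = 23 + 2 = 25. Reached multiple(s) of 5: 25 -> fragment 5 completed (5 total).
Final fork_pos = 25, so 5 fragment(s) are complete. Build each: template segment -> complement -> reverse.
Fragment 1: template[0:5] = TACAG -> complement ATGTC -> reversed CTGTA
Fragment 2: template[5:10] = TATGA -> complement ATACT -> reversed TCATA
Fragment 3: template[10:15] = AATAA -> complement TTATT -> reversed TTATT
Fragment 4: template[15:20] = CGCTG -> complement GCGAC -> reversed CAGCG
Fragment 5: template[20:25] = GCAGT -> complement CGTCA -> reversed ACTGC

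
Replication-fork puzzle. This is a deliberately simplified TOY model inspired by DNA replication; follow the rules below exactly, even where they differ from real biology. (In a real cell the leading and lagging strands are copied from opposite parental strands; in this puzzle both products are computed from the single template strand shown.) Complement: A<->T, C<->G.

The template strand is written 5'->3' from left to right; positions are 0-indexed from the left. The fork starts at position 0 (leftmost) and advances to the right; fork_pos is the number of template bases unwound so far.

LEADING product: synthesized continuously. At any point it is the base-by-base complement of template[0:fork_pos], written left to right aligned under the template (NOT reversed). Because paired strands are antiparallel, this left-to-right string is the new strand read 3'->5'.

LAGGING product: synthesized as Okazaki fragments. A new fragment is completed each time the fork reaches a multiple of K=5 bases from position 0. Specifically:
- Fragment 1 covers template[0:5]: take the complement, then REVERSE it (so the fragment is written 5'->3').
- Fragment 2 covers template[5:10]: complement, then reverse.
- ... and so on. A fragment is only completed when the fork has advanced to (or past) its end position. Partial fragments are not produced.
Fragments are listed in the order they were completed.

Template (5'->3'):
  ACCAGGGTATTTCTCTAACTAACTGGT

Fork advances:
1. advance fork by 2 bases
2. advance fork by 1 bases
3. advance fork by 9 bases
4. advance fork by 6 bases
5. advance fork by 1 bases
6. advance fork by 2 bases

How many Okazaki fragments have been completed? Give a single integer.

Step 1: advance 2 -> fork_pos = 0 + 2 = 2. Next multiple of 5 is 5 (not reached); still 0 fragment(s).
Step 2: advance 1 -> fork_pos = 2 + 1 = 3. Next multiple of 5 is 5 (not reached); still 0 fragment(s).
Step 3: advance 9 -> fork_pos = 3 + 9 = 12. Reached multiple(s) of 5: 5, 10 -> fragments 1-2 completed (2 total).
Step 4: advance 6 -> fork_pos = 12 + 6 = 18. Reached multiple(s) of 5: 15 -> fragment 3 completed (3 total).
Step 5: advance 1 -> fork_pos = 18 + 1 = 19. Next multiple of 5 is 20 (not reached); still 3 fragment(s).
Step 6: advance 2 -> fork_pos = 19 + 2 = 21. Reached multiple(s) of 5: 20 -> fragment 4 completed (4 total).
Check: final fork_pos = 21; the multiples of 5 that are <= 21 are 5..20 -> 21 // 5 = 4 completed fragment(s).

Answer: 4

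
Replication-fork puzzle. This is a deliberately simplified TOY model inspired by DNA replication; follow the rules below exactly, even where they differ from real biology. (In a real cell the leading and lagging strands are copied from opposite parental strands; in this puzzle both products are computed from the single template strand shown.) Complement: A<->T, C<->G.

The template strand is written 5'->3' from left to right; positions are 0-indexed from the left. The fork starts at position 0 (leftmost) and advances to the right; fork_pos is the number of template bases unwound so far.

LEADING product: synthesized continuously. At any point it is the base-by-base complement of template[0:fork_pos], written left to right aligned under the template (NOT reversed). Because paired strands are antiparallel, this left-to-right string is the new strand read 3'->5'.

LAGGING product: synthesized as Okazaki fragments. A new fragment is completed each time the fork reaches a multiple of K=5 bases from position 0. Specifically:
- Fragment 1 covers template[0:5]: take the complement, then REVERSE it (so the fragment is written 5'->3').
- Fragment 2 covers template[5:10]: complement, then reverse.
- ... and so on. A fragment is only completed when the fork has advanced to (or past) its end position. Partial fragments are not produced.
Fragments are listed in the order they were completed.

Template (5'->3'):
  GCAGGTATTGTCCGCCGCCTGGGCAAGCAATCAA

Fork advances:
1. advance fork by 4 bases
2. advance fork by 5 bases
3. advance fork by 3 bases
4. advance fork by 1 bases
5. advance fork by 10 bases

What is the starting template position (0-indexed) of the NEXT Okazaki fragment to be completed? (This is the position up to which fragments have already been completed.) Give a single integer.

Step 1: advance 4 -> fork_pos = 0 + 4 = 4. Next multiple of 5 is 5 (not reached); still 0 fragment(s).
Step 2: advance 5 -> fork_pos = 4 + 5 = 9. Reached multiple(s) of 5: 5 -> fragment 1 completed (1 total).
Step 3: advance 3 -> fork_pos = 9 + 3 = 12. Reached multiple(s) of 5: 10 -> fragment 2 completed (2 total).
Step 4: advance 1 -> fork_pos = 12 + 1 = 13. Next multiple of 5 is 15 (not reached); still 2 fragment(s).
Step 5: advance 10 -> fork_pos = 13 + 10 = 23. Reached multiple(s) of 5: 15, 20 -> fragments 3-4 completed (4 total).
4 fragment(s) completed, covering template[0:20] (4 x 5 = 20). The next fragment, fragment 5, covers template[20:25], so it starts at position 20.

Answer: 20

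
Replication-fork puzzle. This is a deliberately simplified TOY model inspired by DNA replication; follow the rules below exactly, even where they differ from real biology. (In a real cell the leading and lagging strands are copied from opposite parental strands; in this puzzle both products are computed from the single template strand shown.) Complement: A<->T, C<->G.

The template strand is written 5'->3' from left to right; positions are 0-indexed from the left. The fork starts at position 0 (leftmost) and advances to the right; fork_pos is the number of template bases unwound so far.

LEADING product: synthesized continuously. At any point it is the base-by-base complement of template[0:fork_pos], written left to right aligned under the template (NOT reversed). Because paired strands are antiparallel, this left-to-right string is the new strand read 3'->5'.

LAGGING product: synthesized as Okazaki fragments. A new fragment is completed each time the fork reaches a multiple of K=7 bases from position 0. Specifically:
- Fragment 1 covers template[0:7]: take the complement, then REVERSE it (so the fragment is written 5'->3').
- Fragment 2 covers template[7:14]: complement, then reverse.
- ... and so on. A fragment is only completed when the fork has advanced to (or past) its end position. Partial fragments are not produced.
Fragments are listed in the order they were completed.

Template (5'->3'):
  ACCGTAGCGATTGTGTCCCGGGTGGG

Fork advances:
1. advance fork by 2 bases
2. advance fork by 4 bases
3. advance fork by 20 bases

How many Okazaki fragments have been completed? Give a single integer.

Step 1: advance 2 -> fork_pos = 0 + 2 = 2. Next multiple of 7 is 7 (not reached); still 0 fragment(s).
Step 2: advance 4 -> fork_pos = 2 + 4 = 6. Next multiple of 7 is 7 (not reached); still 0 fragment(s).
Step 3: advance 20 -> fork_pos = 6 + 20 = 26. Reached multiple(s) of 7: 7, 14, 21 -> fragments 1-3 completed (3 total).
Check: final fork_pos = 26; the multiples of 7 that are <= 26 are 7..21 -> 26 // 7 = 3 completed fragment(s).

Answer: 3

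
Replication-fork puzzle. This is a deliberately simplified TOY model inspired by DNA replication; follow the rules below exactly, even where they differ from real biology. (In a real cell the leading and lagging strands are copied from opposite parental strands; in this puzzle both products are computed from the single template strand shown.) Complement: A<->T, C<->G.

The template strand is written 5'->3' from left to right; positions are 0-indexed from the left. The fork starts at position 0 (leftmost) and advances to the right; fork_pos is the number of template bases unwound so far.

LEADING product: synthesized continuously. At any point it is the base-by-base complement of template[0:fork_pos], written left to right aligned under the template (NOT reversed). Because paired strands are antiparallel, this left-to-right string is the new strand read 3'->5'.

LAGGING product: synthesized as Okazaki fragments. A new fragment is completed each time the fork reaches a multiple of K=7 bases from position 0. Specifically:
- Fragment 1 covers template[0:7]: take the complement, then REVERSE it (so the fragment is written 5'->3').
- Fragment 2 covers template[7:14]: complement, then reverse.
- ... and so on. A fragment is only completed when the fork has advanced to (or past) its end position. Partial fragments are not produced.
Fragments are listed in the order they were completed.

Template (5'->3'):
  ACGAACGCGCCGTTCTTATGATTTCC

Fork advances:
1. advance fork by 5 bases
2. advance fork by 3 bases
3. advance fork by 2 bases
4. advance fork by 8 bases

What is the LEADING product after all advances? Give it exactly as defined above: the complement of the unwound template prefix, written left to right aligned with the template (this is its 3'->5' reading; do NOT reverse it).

Answer: TGCTTGCGCGGCAAGAAT

Derivation:
Step 1: advance 5 -> fork_pos = 0 + 5 = 5.
Step 2: advance 3 -> fork_pos = 5 + 3 = 8.
Step 3: advance 2 -> fork_pos = 8 + 2 = 10.
Step 4: advance 8 -> fork_pos = 10 + 8 = 18.
Unwound prefix: template[0:18] = ACGAACGCGCCGTTCTTA
Complement it base by base (A<->T, C<->G), keeping left-to-right order:
  [0:5] ACGAA -> TGCTT
  [5:10] CGCGC -> GCGCG
  [10:15] CGTTC -> GCAAG
  [15:18] TTA -> AAT
Concatenate: TGCTTGCGCGGCAAGAAT (length 18; written aligned with the template, i.e. 3'->5').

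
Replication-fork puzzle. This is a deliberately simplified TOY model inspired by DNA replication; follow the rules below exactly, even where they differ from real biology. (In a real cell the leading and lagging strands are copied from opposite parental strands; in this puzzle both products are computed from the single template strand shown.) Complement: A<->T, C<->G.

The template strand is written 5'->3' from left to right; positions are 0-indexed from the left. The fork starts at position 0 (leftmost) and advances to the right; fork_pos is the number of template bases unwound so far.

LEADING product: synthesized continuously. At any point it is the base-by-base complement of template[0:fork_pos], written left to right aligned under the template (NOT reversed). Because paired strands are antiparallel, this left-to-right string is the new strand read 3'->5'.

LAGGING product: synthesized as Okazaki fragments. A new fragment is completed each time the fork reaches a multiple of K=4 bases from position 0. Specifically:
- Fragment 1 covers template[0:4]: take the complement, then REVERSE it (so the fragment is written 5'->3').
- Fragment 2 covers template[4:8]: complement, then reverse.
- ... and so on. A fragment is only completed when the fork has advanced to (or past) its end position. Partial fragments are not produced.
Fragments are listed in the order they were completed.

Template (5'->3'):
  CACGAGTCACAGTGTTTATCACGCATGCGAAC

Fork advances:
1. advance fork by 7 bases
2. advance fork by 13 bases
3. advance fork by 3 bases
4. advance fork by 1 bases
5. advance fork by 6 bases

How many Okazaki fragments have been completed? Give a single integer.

Step 1: advance 7 -> fork_pos = 0 + 7 = 7. Reached multiple(s) of 4: 4 -> fragment 1 completed (1 total).
Step 2: advance 13 -> fork_pos = 7 + 13 = 20. Reached multiple(s) of 4: 8, 12, 16, 20 -> fragments 2-5 completed (5 total).
Step 3: advance 3 -> fork_pos = 20 + 3 = 23. Next multiple of 4 is 24 (not reached); still 5 fragment(s).
Step 4: advance 1 -> fork_pos = 23 + 1 = 24. Reached multiple(s) of 4: 24 -> fragment 6 completed (6 total).
Step 5: advance 6 -> fork_pos = 24 + 6 = 30. Reached multiple(s) of 4: 28 -> fragment 7 completed (7 total).
Check: final fork_pos = 30; the multiples of 4 that are <= 30 are 4..28 -> 30 // 4 = 7 completed fragment(s).

Answer: 7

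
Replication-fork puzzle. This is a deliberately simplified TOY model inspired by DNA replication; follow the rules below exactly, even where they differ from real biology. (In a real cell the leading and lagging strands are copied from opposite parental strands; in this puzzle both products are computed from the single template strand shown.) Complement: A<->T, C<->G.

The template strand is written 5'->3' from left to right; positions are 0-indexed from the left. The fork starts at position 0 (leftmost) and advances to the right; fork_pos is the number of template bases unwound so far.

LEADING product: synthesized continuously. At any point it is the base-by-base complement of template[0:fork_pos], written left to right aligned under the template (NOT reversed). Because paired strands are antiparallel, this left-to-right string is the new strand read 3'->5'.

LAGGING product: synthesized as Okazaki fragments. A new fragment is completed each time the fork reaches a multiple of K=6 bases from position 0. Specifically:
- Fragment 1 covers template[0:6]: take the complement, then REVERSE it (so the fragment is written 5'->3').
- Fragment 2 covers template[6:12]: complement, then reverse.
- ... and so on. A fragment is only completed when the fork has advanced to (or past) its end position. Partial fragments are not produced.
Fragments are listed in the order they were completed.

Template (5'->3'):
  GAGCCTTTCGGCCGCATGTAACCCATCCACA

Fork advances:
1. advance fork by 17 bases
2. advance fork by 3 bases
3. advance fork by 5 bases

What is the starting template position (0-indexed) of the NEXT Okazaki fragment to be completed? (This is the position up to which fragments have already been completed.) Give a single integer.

Answer: 24

Derivation:
Step 1: advance 17 -> fork_pos = 0 + 17 = 17. Reached multiple(s) of 6: 6, 12 -> fragments 1-2 completed (2 total).
Step 2: advance 3 -> fork_pos = 17 + 3 = 20. Reached multiple(s) of 6: 18 -> fragment 3 completed (3 total).
Step 3: advance 5 -> fork_pos = 20 + 5 = 25. Reached multiple(s) of 6: 24 -> fragment 4 completed (4 total).
4 fragment(s) completed, covering template[0:24] (4 x 6 = 24). The next fragment, fragment 5, covers template[24:30], so it starts at position 24.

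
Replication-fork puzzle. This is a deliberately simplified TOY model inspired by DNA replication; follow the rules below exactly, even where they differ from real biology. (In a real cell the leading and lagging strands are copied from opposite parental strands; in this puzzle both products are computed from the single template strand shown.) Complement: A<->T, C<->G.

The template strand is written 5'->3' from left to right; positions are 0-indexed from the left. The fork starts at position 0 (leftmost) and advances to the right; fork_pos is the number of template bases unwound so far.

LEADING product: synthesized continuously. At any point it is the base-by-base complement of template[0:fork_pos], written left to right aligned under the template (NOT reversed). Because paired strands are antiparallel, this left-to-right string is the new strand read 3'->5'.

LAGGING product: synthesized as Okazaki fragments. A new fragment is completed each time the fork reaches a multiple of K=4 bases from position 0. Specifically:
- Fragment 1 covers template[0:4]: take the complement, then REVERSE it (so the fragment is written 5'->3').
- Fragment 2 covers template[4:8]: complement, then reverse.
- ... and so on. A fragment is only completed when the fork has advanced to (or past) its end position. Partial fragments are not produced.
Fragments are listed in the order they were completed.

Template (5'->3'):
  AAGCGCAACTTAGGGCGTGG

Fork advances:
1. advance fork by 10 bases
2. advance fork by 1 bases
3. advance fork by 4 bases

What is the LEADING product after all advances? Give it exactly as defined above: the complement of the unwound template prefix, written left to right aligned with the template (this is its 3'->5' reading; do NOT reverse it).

Step 1: advance 10 -> fork_pos = 0 + 10 = 10.
Step 2: advance 1 -> fork_pos = 10 + 1 = 11.
Step 3: advance 4 -> fork_pos = 11 + 4 = 15.
Unwound prefix: template[0:15] = AAGCGCAACTTAGGG
Complement it base by base (A<->T, C<->G), keeping left-to-right order:
  [0:5] AAGCG -> TTCGC
  [5:10] CAACT -> GTTGA
  [10:15] TAGGG -> ATCCC
Concatenate: TTCGCGTTGAATCCC (length 15; written aligned with the template, i.e. 3'->5').

Answer: TTCGCGTTGAATCCC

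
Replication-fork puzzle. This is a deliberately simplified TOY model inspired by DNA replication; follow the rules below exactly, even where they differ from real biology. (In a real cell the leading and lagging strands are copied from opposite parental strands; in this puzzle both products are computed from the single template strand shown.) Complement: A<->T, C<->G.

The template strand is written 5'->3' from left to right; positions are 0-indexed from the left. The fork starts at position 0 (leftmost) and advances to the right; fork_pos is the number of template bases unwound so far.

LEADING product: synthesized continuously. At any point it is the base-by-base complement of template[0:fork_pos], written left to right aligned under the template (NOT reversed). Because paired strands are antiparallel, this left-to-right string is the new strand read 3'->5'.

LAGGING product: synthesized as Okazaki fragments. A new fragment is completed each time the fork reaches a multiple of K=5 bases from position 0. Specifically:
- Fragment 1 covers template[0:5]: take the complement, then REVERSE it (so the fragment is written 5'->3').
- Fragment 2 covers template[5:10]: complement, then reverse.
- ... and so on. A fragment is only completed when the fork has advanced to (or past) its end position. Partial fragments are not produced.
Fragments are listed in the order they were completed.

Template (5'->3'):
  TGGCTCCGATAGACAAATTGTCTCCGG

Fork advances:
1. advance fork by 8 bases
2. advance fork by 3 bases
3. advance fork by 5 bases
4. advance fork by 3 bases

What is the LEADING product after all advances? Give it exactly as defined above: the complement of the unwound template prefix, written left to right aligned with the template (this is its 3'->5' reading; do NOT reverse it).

Step 1: advance 8 -> fork_pos = 0 + 8 = 8.
Step 2: advance 3 -> fork_pos = 8 + 3 = 11.
Step 3: advance 5 -> fork_pos = 11 + 5 = 16.
Step 4: advance 3 -> fork_pos = 16 + 3 = 19.
Unwound prefix: template[0:19] = TGGCTCCGATAGACAAATT
Complement it base by base (A<->T, C<->G), keeping left-to-right order:
  [0:5] TGGCT -> ACCGA
  [5:10] CCGAT -> GGCTA
  [10:15] AGACA -> TCTGT
  [15:19] AATT -> TTAA
Concatenate: ACCGAGGCTATCTGTTTAA (length 19; written aligned with the template, i.e. 3'->5').

Answer: ACCGAGGCTATCTGTTTAA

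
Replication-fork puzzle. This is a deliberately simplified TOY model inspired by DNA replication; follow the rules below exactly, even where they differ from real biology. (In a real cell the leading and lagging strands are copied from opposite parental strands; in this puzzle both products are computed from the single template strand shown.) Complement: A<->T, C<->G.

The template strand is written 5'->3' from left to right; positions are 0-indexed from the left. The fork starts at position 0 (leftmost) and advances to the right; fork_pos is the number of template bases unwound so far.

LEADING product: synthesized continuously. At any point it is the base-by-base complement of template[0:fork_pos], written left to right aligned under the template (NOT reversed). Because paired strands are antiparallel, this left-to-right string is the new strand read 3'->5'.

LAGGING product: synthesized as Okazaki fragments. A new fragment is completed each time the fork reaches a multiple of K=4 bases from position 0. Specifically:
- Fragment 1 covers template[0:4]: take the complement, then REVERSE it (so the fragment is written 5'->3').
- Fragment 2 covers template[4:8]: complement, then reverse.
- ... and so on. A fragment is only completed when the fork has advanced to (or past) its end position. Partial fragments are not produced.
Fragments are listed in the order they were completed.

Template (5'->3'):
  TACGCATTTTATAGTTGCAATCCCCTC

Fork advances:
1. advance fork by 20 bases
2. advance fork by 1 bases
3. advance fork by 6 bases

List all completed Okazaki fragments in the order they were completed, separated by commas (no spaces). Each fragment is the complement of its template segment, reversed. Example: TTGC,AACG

Step 1: advance 20 -> fork_pos = 0 + 20 = 20. Reached multiple(s) of 4: 4, 8, 12, 16, 20 -> fragments 1-5 completed (5 total).
Step 2: advance 1 -> fork_pos = 20 + 1 = 21. Next multiple of 4 is 24 (not reached); still 5 fragment(s).
Step 3: advance 6 -> fork_pos = 21 + 6 = 27. Reached multiple(s) of 4: 24 -> fragment 6 completed (6 total).
Final fork_pos = 27, so 6 fragment(s) are complete. Build each: template segment -> complement -> reverse.
Fragment 1: template[0:4] = TACG -> complement ATGC -> reversed CGTA
Fragment 2: template[4:8] = CATT -> complement GTAA -> reversed AATG
Fragment 3: template[8:12] = TTAT -> complement AATA -> reversed ATAA
Fragment 4: template[12:16] = AGTT -> complement TCAA -> reversed AACT
Fragment 5: template[16:20] = GCAA -> complement CGTT -> reversed TTGC
Fragment 6: template[20:24] = TCCC -> complement AGGG -> reversed GGGA

Answer: CGTA,AATG,ATAA,AACT,TTGC,GGGA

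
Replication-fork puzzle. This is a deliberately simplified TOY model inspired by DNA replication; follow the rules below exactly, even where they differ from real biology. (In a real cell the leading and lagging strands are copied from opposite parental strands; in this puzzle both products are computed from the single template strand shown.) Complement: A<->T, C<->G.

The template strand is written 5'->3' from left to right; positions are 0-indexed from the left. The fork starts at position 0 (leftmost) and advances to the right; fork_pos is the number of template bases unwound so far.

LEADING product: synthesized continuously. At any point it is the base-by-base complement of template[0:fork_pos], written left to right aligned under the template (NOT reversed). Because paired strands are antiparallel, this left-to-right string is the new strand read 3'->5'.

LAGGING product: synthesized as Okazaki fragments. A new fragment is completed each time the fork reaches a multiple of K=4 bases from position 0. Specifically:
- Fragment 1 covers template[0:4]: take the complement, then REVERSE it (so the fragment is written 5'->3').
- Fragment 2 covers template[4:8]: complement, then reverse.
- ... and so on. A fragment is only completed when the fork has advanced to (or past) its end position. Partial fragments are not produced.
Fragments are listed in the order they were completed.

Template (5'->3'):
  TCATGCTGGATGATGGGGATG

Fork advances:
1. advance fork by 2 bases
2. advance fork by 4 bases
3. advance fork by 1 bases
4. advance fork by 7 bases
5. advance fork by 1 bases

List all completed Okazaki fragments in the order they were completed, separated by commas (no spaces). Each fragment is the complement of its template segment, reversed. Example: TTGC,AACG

Step 1: advance 2 -> fork_pos = 0 + 2 = 2. Next multiple of 4 is 4 (not reached); still 0 fragment(s).
Step 2: advance 4 -> fork_pos = 2 + 4 = 6. Reached multiple(s) of 4: 4 -> fragment 1 completed (1 total).
Step 3: advance 1 -> fork_pos = 6 + 1 = 7. Next multiple of 4 is 8 (not reached); still 1 fragment(s).
Step 4: advance 7 -> fork_pos = 7 + 7 = 14. Reached multiple(s) of 4: 8, 12 -> fragments 2-3 completed (3 total).
Step 5: advance 1 -> fork_pos = 14 + 1 = 15. Next multiple of 4 is 16 (not reached); still 3 fragment(s).
Final fork_pos = 15, so 3 fragment(s) are complete. Build each: template segment -> complement -> reverse.
Fragment 1: template[0:4] = TCAT -> complement AGTA -> reversed ATGA
Fragment 2: template[4:8] = GCTG -> complement CGAC -> reversed CAGC
Fragment 3: template[8:12] = GATG -> complement CTAC -> reversed CATC

Answer: ATGA,CAGC,CATC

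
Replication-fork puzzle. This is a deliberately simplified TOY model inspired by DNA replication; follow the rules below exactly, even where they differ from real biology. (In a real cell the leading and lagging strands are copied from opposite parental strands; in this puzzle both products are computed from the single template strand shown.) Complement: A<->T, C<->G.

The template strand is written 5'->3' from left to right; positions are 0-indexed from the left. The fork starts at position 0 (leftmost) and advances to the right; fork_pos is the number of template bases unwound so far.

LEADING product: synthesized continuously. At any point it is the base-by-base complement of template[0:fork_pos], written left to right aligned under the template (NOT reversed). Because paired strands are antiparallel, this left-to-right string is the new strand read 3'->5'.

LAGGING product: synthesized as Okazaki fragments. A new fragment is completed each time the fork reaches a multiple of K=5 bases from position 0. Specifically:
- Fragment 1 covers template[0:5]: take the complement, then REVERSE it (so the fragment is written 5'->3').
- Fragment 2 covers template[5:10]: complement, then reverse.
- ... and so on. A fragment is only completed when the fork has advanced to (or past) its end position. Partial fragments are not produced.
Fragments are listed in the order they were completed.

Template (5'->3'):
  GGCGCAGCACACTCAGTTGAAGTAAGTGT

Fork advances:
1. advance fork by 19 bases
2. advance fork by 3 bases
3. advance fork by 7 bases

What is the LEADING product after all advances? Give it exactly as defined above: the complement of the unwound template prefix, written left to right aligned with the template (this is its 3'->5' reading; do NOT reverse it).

Answer: CCGCGTCGTGTGAGTCAACTTCATTCACA

Derivation:
Step 1: advance 19 -> fork_pos = 0 + 19 = 19.
Step 2: advance 3 -> fork_pos = 19 + 3 = 22.
Step 3: advance 7 -> fork_pos = 22 + 7 = 29.
Unwound prefix: template[0:29] = GGCGCAGCACACTCAGTTGAAGTAAGTGT
Complement it base by base (A<->T, C<->G), keeping left-to-right order:
  [0:5] GGCGC -> CCGCG
  [5:10] AGCAC -> TCGTG
  [10:15] ACTCA -> TGAGT
  [15:20] GTTGA -> CAACT
  [20:25] AGTAA -> TCATT
  [25:29] GTGT -> CACA
Concatenate: CCGCGTCGTGTGAGTCAACTTCATTCACA (length 29; written aligned with the template, i.e. 3'->5').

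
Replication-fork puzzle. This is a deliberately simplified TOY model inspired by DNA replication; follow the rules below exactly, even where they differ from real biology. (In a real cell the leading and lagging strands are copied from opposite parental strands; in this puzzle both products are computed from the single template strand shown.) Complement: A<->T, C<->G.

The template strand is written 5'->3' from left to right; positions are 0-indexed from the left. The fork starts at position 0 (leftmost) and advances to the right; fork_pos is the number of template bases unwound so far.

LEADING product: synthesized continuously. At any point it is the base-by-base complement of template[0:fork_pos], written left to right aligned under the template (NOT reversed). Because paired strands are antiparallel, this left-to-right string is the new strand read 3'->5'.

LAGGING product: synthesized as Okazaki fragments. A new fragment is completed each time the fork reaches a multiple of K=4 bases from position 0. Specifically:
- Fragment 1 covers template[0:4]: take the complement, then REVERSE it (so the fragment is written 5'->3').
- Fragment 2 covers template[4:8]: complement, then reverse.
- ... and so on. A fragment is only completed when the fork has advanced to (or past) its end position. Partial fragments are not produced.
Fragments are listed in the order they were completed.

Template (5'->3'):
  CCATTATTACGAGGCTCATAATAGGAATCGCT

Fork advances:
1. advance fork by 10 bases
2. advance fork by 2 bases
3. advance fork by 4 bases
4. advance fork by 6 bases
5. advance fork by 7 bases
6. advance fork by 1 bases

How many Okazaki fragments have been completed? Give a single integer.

Answer: 7

Derivation:
Step 1: advance 10 -> fork_pos = 0 + 10 = 10. Reached multiple(s) of 4: 4, 8 -> fragments 1-2 completed (2 total).
Step 2: advance 2 -> fork_pos = 10 + 2 = 12. Reached multiple(s) of 4: 12 -> fragment 3 completed (3 total).
Step 3: advance 4 -> fork_pos = 12 + 4 = 16. Reached multiple(s) of 4: 16 -> fragment 4 completed (4 total).
Step 4: advance 6 -> fork_pos = 16 + 6 = 22. Reached multiple(s) of 4: 20 -> fragment 5 completed (5 total).
Step 5: advance 7 -> fork_pos = 22 + 7 = 29. Reached multiple(s) of 4: 24, 28 -> fragments 6-7 completed (7 total).
Step 6: advance 1 -> fork_pos = 29 + 1 = 30. Next multiple of 4 is 32 (not reached); still 7 fragment(s).
Check: final fork_pos = 30; the multiples of 4 that are <= 30 are 4..28 -> 30 // 4 = 7 completed fragment(s).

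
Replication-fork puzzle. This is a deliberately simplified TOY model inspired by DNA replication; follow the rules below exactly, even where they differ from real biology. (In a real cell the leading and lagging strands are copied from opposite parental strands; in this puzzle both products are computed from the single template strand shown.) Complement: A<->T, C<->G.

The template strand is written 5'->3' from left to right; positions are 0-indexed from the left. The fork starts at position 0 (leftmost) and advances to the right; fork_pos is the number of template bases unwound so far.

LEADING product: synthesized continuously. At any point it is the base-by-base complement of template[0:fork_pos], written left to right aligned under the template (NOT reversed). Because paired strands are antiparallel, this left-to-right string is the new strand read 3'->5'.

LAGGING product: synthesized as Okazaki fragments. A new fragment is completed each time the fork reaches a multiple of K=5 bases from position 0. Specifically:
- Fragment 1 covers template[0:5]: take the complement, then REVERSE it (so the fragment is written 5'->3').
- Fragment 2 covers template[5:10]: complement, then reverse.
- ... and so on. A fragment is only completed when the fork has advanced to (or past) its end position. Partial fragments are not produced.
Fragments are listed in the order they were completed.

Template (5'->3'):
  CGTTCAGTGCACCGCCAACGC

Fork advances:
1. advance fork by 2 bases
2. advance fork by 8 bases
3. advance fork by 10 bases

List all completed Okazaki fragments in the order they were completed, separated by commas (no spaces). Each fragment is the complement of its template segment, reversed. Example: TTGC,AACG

Step 1: advance 2 -> fork_pos = 0 + 2 = 2. Next multiple of 5 is 5 (not reached); still 0 fragment(s).
Step 2: advance 8 -> fork_pos = 2 + 8 = 10. Reached multiple(s) of 5: 5, 10 -> fragments 1-2 completed (2 total).
Step 3: advance 10 -> fork_pos = 10 + 10 = 20. Reached multiple(s) of 5: 15, 20 -> fragments 3-4 completed (4 total).
Final fork_pos = 20, so 4 fragment(s) are complete. Build each: template segment -> complement -> reverse.
Fragment 1: template[0:5] = CGTTC -> complement GCAAG -> reversed GAACG
Fragment 2: template[5:10] = AGTGC -> complement TCACG -> reversed GCACT
Fragment 3: template[10:15] = ACCGC -> complement TGGCG -> reversed GCGGT
Fragment 4: template[15:20] = CAACG -> complement GTTGC -> reversed CGTTG

Answer: GAACG,GCACT,GCGGT,CGTTG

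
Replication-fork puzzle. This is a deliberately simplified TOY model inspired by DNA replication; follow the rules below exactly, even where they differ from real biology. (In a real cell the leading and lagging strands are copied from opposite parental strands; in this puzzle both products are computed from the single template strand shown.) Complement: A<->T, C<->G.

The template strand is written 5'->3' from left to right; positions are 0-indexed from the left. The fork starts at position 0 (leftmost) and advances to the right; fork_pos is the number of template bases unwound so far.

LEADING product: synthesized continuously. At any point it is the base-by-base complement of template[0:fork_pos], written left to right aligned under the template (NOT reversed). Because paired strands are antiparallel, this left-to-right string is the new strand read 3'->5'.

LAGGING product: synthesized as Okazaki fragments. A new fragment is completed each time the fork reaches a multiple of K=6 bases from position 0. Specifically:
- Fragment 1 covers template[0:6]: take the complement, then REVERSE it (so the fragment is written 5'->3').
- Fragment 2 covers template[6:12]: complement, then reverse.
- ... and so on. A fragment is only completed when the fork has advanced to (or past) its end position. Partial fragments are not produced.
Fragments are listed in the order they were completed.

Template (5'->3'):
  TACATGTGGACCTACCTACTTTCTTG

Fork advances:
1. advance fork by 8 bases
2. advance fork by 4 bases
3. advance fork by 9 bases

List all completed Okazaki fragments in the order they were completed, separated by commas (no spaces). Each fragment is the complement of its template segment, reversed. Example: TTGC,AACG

Step 1: advance 8 -> fork_pos = 0 + 8 = 8. Reached multiple(s) of 6: 6 -> fragment 1 completed (1 total).
Step 2: advance 4 -> fork_pos = 8 + 4 = 12. Reached multiple(s) of 6: 12 -> fragment 2 completed (2 total).
Step 3: advance 9 -> fork_pos = 12 + 9 = 21. Reached multiple(s) of 6: 18 -> fragment 3 completed (3 total).
Final fork_pos = 21, so 3 fragment(s) are complete. Build each: template segment -> complement -> reverse.
Fragment 1: template[0:6] = TACATG -> complement ATGTAC -> reversed CATGTA
Fragment 2: template[6:12] = TGGACC -> complement ACCTGG -> reversed GGTCCA
Fragment 3: template[12:18] = TACCTA -> complement ATGGAT -> reversed TAGGTA

Answer: CATGTA,GGTCCA,TAGGTA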